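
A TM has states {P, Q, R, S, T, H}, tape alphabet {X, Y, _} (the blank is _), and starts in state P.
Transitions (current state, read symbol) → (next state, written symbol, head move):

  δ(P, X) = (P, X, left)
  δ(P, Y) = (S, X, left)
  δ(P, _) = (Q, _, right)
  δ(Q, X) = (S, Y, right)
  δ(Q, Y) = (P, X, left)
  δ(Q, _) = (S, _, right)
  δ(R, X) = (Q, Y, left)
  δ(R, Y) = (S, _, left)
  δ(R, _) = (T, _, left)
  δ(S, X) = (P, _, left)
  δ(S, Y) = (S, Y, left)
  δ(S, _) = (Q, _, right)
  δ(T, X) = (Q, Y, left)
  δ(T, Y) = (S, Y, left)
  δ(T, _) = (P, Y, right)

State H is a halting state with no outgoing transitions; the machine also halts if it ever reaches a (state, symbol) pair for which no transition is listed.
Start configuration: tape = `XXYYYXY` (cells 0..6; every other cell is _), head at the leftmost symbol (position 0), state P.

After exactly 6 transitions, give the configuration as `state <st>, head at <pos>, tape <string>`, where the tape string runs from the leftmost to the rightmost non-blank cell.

state Q, head at 0, tape X_YYYXY

P | _[X]XYYYXY   read X → write X, move left, go to P
P | [_]XXYYYXY   read _ → write _, move right, go to Q
Q | _[X]XYYYXY   read X → write Y, move right, go to S
S | _Y[X]YYYXY   read X → write _, move left, go to P
P | _[Y]_YYYXY   read Y → write X, move left, go to S
S | [_]X_YYYXY   read _ → write _, move right, go to Q
Q | _[X]_YYYXY
After 6 steps: state Q, head at 0, tape X_YYYXY.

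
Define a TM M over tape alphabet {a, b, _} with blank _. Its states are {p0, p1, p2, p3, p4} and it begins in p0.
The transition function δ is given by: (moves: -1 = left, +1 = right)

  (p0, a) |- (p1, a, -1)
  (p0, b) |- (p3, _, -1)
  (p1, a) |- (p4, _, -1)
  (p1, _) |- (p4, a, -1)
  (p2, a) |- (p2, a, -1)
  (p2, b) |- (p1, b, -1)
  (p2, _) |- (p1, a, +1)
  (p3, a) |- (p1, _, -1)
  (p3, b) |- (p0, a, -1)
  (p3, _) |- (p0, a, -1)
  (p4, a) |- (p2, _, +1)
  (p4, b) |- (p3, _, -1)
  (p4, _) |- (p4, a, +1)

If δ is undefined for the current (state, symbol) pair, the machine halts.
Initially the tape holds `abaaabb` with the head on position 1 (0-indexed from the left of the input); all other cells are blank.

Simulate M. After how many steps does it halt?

state=p0 head=1 tape=__a[b]aaabb   (p0,b)→(p3,_,-1)
state=p3 head=0 tape=__[a]_aaabb   (p3,a)→(p1,_,-1)
state=p1 head=-1 tape=_[_]__aaabb   (p1,_)→(p4,a,-1)
state=p4 head=-2 tape=[_]a__aaabb   (p4,_)→(p4,a,+1)
state=p4 head=-1 tape=a[a]__aaabb   (p4,a)→(p2,_,+1)
state=p2 head=0 tape=a_[_]_aaabb   (p2,_)→(p1,a,+1)
state=p1 head=1 tape=a_a[_]aaabb   (p1,_)→(p4,a,-1)
state=p4 head=0 tape=a_[a]aaaabb   (p4,a)→(p2,_,+1)
state=p2 head=1 tape=a__[a]aaabb   (p2,a)→(p2,a,-1)
state=p2 head=0 tape=a_[_]aaaabb   (p2,_)→(p1,a,+1)
state=p1 head=1 tape=a_a[a]aaabb   (p1,a)→(p4,_,-1)
state=p4 head=0 tape=a_[a]_aaabb   (p4,a)→(p2,_,+1)
state=p2 head=1 tape=a__[_]aaabb   (p2,_)→(p1,a,+1)
state=p1 head=2 tape=a__a[a]aabb   (p1,a)→(p4,_,-1)
state=p4 head=1 tape=a__[a]_aabb   (p4,a)→(p2,_,+1)
state=p2 head=2 tape=a___[_]aabb   (p2,_)→(p1,a,+1)
state=p1 head=3 tape=a___a[a]abb   (p1,a)→(p4,_,-1)
state=p4 head=2 tape=a___[a]_abb   (p4,a)→(p2,_,+1)
state=p2 head=3 tape=a____[_]abb   (p2,_)→(p1,a,+1)
state=p1 head=4 tape=a____a[a]bb   (p1,a)→(p4,_,-1)
state=p4 head=3 tape=a____[a]_bb   (p4,a)→(p2,_,+1)
state=p2 head=4 tape=a_____[_]bb   (p2,_)→(p1,a,+1)
state=p1 head=5 tape=a_____a[b]b
M halts after 22 transitions.

22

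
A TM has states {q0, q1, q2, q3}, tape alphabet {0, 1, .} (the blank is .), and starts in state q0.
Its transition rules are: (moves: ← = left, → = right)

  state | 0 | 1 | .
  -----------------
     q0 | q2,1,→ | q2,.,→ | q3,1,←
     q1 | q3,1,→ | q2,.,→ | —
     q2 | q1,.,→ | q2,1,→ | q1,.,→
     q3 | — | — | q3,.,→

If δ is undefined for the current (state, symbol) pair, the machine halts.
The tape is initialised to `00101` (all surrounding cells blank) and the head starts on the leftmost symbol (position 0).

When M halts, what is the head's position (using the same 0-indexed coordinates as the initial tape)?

6

state=q0 head=0 tape=[0]0101..   (q0,0)→(q2,1,→)
state=q2 head=1 tape=1[0]101..   (q2,0)→(q1,.,→)
state=q1 head=2 tape=1.[1]01..   (q1,1)→(q2,.,→)
state=q2 head=3 tape=1..[0]1..   (q2,0)→(q1,.,→)
state=q1 head=4 tape=1...[1]..   (q1,1)→(q2,.,→)
state=q2 head=5 tape=1....[.].   (q2,.)→(q1,.,→)
state=q1 head=6 tape=1.....[.]
At halt the head is at cell 6.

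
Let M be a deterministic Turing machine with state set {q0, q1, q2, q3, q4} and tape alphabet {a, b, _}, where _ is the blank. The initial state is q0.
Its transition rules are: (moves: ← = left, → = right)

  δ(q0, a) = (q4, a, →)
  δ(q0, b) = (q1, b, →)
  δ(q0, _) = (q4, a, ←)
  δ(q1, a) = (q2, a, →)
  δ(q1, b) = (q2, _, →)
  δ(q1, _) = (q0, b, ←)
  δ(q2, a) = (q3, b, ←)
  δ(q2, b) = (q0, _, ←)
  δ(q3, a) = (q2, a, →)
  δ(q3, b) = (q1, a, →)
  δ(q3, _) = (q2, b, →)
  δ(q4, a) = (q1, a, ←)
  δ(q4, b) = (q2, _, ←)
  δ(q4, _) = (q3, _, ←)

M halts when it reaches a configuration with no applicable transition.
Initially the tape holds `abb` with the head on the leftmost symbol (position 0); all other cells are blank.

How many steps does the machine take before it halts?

state=q0 head=0 tape=_[a]bb   (q0,a)→(q4,a,→)
state=q4 head=1 tape=_a[b]b   (q4,b)→(q2,_,←)
state=q2 head=0 tape=_[a]_b   (q2,a)→(q3,b,←)
state=q3 head=-1 tape=[_]b_b   (q3,_)→(q2,b,→)
state=q2 head=0 tape=b[b]_b   (q2,b)→(q0,_,←)
state=q0 head=-1 tape=[b]__b   (q0,b)→(q1,b,→)
state=q1 head=0 tape=b[_]_b   (q1,_)→(q0,b,←)
state=q0 head=-1 tape=[b]b_b   (q0,b)→(q1,b,→)
state=q1 head=0 tape=b[b]_b   (q1,b)→(q2,_,→)
state=q2 head=1 tape=b_[_]b
M halts after 9 transitions.

9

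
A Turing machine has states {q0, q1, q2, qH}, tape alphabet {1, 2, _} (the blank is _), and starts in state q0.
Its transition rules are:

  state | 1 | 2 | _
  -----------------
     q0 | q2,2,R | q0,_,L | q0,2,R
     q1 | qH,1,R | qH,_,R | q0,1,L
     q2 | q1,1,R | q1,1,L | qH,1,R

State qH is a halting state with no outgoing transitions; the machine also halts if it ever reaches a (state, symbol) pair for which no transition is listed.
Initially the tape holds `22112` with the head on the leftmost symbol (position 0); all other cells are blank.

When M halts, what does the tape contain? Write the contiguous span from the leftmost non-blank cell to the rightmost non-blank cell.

222221

q0 | __[2]2112_   read 2 → write _, move L, go to q0
q0 | _[_]_2112_   read _ → write 2, move R, go to q0
q0 | _2[_]2112_   read _ → write 2, move R, go to q0
q0 | _22[2]112_   read 2 → write _, move L, go to q0
q0 | _2[2]_112_   read 2 → write _, move L, go to q0
q0 | _[2]__112_   read 2 → write _, move L, go to q0
q0 | [_]___112_   read _ → write 2, move R, go to q0
q0 | 2[_]__112_   read _ → write 2, move R, go to q0
q0 | 22[_]_112_   read _ → write 2, move R, go to q0
q0 | 222[_]112_   read _ → write 2, move R, go to q0
q0 | 2222[1]12_   read 1 → write 2, move R, go to q2
q2 | 22222[1]2_   read 1 → write 1, move R, go to q1
q1 | 222221[2]_   read 2 → write _, move R, go to qH
qH | 222221_[_]
The non-blank tape span at halt is 222221.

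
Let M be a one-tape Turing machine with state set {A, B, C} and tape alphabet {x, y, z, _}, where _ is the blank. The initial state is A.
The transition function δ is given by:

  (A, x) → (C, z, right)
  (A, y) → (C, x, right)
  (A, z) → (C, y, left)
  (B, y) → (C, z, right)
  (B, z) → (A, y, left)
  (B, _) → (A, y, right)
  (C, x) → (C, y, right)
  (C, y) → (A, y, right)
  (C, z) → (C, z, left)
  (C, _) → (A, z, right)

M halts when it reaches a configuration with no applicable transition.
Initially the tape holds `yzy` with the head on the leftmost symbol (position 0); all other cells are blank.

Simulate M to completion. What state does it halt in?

A | [y]zy_   read y → write x, move right, go to C
C | x[z]y_   read z → write z, move left, go to C
C | [x]zy_   read x → write y, move right, go to C
C | y[z]y_   read z → write z, move left, go to C
C | [y]zy_   read y → write y, move right, go to A
A | y[z]y_   read z → write y, move left, go to C
C | [y]yy_   read y → write y, move right, go to A
A | y[y]y_   read y → write x, move right, go to C
C | yx[y]_   read y → write y, move right, go to A
A | yxy[_]
No transition is defined for (A, _); M halts in state A.

A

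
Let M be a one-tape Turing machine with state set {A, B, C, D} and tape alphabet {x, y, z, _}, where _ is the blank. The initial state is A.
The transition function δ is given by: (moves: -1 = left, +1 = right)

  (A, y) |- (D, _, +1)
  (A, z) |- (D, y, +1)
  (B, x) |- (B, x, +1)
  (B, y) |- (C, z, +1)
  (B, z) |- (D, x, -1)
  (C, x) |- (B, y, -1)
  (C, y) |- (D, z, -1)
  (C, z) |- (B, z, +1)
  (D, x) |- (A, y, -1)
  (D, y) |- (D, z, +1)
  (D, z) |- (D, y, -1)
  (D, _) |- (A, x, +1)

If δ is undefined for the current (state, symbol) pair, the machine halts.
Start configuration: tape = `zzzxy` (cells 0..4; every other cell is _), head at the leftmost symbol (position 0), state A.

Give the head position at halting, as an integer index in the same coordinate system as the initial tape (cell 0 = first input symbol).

6

state=A head=0 tape=_[z]zzxy__   (A,z)→(D,y,+1)
state=D head=1 tape=_y[z]zxy__   (D,z)→(D,y,-1)
state=D head=0 tape=_[y]yzxy__   (D,y)→(D,z,+1)
state=D head=1 tape=_z[y]zxy__   (D,y)→(D,z,+1)
state=D head=2 tape=_zz[z]xy__   (D,z)→(D,y,-1)
state=D head=1 tape=_z[z]yxy__   (D,z)→(D,y,-1)
state=D head=0 tape=_[z]yyxy__   (D,z)→(D,y,-1)
state=D head=-1 tape=[_]yyyxy__   (D,_)→(A,x,+1)
state=A head=0 tape=x[y]yyxy__   (A,y)→(D,_,+1)
state=D head=1 tape=x_[y]yxy__   (D,y)→(D,z,+1)
state=D head=2 tape=x_z[y]xy__   (D,y)→(D,z,+1)
state=D head=3 tape=x_zz[x]y__   (D,x)→(A,y,-1)
state=A head=2 tape=x_z[z]yy__   (A,z)→(D,y,+1)
state=D head=3 tape=x_zy[y]y__   (D,y)→(D,z,+1)
state=D head=4 tape=x_zyz[y]__   (D,y)→(D,z,+1)
state=D head=5 tape=x_zyzz[_]_   (D,_)→(A,x,+1)
state=A head=6 tape=x_zyzzx[_]
At halt the head is at cell 6.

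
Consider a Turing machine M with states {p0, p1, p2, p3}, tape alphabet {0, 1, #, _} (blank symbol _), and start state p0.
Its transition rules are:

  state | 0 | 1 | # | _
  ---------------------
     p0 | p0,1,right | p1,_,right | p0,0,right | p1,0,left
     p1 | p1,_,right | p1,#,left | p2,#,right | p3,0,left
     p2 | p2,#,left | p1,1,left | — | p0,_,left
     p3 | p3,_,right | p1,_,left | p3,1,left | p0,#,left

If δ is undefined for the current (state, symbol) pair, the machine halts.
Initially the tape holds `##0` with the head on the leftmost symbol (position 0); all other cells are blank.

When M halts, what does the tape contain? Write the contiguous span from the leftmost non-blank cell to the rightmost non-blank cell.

state=p0 head=0 tape=[#]#0_   (p0,#)→(p0,0,right)
state=p0 head=1 tape=0[#]0_   (p0,#)→(p0,0,right)
state=p0 head=2 tape=00[0]_   (p0,0)→(p0,1,right)
state=p0 head=3 tape=001[_]   (p0,_)→(p1,0,left)
state=p1 head=2 tape=00[1]0   (p1,1)→(p1,#,left)
state=p1 head=1 tape=0[0]#0   (p1,0)→(p1,_,right)
state=p1 head=2 tape=0_[#]0   (p1,#)→(p2,#,right)
state=p2 head=3 tape=0_#[0]   (p2,0)→(p2,#,left)
state=p2 head=2 tape=0_[#]#
The non-blank tape span at halt is 0_##.

0_##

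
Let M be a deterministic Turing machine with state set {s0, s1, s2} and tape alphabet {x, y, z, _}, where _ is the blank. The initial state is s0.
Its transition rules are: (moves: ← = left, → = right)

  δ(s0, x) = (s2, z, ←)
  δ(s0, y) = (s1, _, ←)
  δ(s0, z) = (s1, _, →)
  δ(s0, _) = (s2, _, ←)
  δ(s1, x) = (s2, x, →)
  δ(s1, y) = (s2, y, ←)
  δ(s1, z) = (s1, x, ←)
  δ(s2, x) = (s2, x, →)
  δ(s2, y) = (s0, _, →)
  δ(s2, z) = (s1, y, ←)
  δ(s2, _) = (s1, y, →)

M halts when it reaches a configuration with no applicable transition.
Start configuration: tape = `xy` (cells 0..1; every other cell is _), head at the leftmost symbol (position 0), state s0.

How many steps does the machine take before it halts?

8

state=s0 head=0 tape=__[x]y   (s0,x)→(s2,z,←)
state=s2 head=-1 tape=_[_]zy   (s2,_)→(s1,y,→)
state=s1 head=0 tape=_y[z]y   (s1,z)→(s1,x,←)
state=s1 head=-1 tape=_[y]xy   (s1,y)→(s2,y,←)
state=s2 head=-2 tape=[_]yxy   (s2,_)→(s1,y,→)
state=s1 head=-1 tape=y[y]xy   (s1,y)→(s2,y,←)
state=s2 head=-2 tape=[y]yxy   (s2,y)→(s0,_,→)
state=s0 head=-1 tape=_[y]xy   (s0,y)→(s1,_,←)
state=s1 head=-2 tape=[_]_xy
M halts after 8 transitions.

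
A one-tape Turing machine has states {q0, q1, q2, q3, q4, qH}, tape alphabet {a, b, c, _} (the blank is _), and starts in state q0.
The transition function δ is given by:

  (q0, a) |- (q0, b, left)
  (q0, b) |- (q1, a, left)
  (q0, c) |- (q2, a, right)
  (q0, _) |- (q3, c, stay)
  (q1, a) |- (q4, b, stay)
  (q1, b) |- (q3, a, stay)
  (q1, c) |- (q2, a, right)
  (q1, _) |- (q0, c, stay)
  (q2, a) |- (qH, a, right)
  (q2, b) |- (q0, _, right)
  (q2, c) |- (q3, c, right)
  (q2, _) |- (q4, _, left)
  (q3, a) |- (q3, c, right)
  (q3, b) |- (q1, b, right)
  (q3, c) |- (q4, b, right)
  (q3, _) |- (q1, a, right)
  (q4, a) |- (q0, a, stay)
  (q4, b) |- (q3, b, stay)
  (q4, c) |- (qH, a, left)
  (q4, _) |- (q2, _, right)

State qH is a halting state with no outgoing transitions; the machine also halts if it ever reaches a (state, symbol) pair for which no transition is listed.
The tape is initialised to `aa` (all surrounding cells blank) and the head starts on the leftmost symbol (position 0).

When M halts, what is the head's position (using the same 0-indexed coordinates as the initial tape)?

3

q0 | _[a]a___   read a → write b, move left, go to q0
q0 | [_]ba___   read _ → write c, move stay, go to q3
q3 | [c]ba___   read c → write b, move right, go to q4
q4 | b[b]a___   read b → write b, move stay, go to q3
q3 | b[b]a___   read b → write b, move right, go to q1
q1 | bb[a]___   read a → write b, move stay, go to q4
q4 | bb[b]___   read b → write b, move stay, go to q3
q3 | bb[b]___   read b → write b, move right, go to q1
q1 | bbb[_]__   read _ → write c, move stay, go to q0
q0 | bbb[c]__   read c → write a, move right, go to q2
q2 | bbba[_]_   read _ → write _, move left, go to q4
q4 | bbb[a]__   read a → write a, move stay, go to q0
q0 | bbb[a]__   read a → write b, move left, go to q0
q0 | bb[b]b__   read b → write a, move left, go to q1
q1 | b[b]ab__   read b → write a, move stay, go to q3
q3 | b[a]ab__   read a → write c, move right, go to q3
q3 | bc[a]b__   read a → write c, move right, go to q3
q3 | bcc[b]__   read b → write b, move right, go to q1
q1 | bccb[_]_   read _ → write c, move stay, go to q0
q0 | bccb[c]_   read c → write a, move right, go to q2
q2 | bccba[_]   read _ → write _, move left, go to q4
q4 | bccb[a]_   read a → write a, move stay, go to q0
q0 | bccb[a]_   read a → write b, move left, go to q0
q0 | bcc[b]b_   read b → write a, move left, go to q1
q1 | bc[c]ab_   read c → write a, move right, go to q2
q2 | bca[a]b_   read a → write a, move right, go to qH
qH | bcaa[b]_
At halt the head is at cell 3.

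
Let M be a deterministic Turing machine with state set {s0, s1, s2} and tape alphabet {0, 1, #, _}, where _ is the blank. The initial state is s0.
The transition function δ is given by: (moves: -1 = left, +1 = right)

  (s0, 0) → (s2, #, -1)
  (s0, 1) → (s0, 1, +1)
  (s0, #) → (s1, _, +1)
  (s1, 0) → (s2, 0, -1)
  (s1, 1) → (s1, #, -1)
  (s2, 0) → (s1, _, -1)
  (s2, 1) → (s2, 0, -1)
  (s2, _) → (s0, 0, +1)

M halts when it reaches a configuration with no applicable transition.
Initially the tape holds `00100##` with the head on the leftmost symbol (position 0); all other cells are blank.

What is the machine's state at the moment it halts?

s1

s0 | ___[0]0100##   read 0 → write #, move -1, go to s2
s2 | __[_]#0100##   read _ → write 0, move +1, go to s0
s0 | __0[#]0100##   read # → write _, move +1, go to s1
s1 | __0_[0]100##   read 0 → write 0, move -1, go to s2
s2 | __0[_]0100##   read _ → write 0, move +1, go to s0
s0 | __00[0]100##   read 0 → write #, move -1, go to s2
s2 | __0[0]#100##   read 0 → write _, move -1, go to s1
s1 | __[0]_#100##   read 0 → write 0, move -1, go to s2
s2 | _[_]0_#100##   read _ → write 0, move +1, go to s0
s0 | _0[0]_#100##   read 0 → write #, move -1, go to s2
s2 | _[0]#_#100##   read 0 → write _, move -1, go to s1
s1 | [_]_#_#100##
No transition is defined for (s1, _); M halts in state s1.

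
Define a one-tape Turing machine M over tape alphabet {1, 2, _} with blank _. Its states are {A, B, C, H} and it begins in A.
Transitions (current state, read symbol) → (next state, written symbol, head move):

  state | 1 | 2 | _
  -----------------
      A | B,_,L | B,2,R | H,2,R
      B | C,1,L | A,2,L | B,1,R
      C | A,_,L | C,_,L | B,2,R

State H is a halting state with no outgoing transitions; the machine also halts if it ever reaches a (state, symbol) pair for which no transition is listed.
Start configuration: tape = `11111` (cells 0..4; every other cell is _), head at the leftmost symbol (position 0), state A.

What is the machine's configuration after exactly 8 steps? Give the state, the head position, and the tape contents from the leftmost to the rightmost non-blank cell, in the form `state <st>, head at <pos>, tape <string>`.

state=A head=0 tape=__[1]1111   (A,1)→(B,_,L)
state=B head=-1 tape=_[_]_1111   (B,_)→(B,1,R)
state=B head=0 tape=_1[_]1111   (B,_)→(B,1,R)
state=B head=1 tape=_11[1]111   (B,1)→(C,1,L)
state=C head=0 tape=_1[1]1111   (C,1)→(A,_,L)
state=A head=-1 tape=_[1]_1111   (A,1)→(B,_,L)
state=B head=-2 tape=[_]__1111   (B,_)→(B,1,R)
state=B head=-1 tape=1[_]_1111   (B,_)→(B,1,R)
state=B head=0 tape=11[_]1111
After 8 steps: state B, head at 0, tape 11_1111.

state B, head at 0, tape 11_1111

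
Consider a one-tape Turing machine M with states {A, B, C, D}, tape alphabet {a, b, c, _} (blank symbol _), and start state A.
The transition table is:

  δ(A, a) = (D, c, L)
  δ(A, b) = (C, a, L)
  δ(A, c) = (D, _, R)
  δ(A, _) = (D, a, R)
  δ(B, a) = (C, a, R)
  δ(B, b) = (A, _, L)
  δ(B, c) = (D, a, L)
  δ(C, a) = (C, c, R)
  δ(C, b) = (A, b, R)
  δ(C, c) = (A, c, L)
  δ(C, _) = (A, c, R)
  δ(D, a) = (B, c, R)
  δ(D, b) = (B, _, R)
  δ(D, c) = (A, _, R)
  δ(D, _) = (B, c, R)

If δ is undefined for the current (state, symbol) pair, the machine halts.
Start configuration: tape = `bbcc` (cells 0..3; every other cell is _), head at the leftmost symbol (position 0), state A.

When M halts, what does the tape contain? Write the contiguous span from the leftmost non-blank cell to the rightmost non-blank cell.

state=A head=0 tape=_[b]bcc___   (A,b)→(C,a,L)
state=C head=-1 tape=[_]abcc___   (C,_)→(A,c,R)
state=A head=0 tape=c[a]bcc___   (A,a)→(D,c,L)
state=D head=-1 tape=[c]cbcc___   (D,c)→(A,_,R)
state=A head=0 tape=_[c]bcc___   (A,c)→(D,_,R)
state=D head=1 tape=__[b]cc___   (D,b)→(B,_,R)
state=B head=2 tape=___[c]c___   (B,c)→(D,a,L)
state=D head=1 tape=__[_]ac___   (D,_)→(B,c,R)
state=B head=2 tape=__c[a]c___   (B,a)→(C,a,R)
state=C head=3 tape=__ca[c]___   (C,c)→(A,c,L)
state=A head=2 tape=__c[a]c___   (A,a)→(D,c,L)
state=D head=1 tape=__[c]cc___   (D,c)→(A,_,R)
state=A head=2 tape=___[c]c___   (A,c)→(D,_,R)
state=D head=3 tape=____[c]___   (D,c)→(A,_,R)
state=A head=4 tape=_____[_]__   (A,_)→(D,a,R)
state=D head=5 tape=_____a[_]_   (D,_)→(B,c,R)
state=B head=6 tape=_____ac[_]
The non-blank tape span at halt is ac.

ac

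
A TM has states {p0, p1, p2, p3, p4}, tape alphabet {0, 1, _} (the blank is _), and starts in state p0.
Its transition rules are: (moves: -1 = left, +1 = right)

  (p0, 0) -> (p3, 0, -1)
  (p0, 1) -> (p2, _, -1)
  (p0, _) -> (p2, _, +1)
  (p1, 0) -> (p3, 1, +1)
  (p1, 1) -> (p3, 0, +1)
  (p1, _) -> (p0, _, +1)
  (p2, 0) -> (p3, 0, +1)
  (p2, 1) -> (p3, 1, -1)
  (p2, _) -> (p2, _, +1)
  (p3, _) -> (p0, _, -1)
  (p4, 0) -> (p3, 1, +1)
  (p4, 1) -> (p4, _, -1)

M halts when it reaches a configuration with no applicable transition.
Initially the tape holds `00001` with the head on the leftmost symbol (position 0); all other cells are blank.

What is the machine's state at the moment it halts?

p0 | __[0]0001   read 0 → write 0, move -1, go to p3
p3 | _[_]00001   read _ → write _, move -1, go to p0
p0 | [_]_00001   read _ → write _, move +1, go to p2
p2 | _[_]00001   read _ → write _, move +1, go to p2
p2 | __[0]0001   read 0 → write 0, move +1, go to p3
p3 | __0[0]001
No transition is defined for (p3, 0); M halts in state p3.

p3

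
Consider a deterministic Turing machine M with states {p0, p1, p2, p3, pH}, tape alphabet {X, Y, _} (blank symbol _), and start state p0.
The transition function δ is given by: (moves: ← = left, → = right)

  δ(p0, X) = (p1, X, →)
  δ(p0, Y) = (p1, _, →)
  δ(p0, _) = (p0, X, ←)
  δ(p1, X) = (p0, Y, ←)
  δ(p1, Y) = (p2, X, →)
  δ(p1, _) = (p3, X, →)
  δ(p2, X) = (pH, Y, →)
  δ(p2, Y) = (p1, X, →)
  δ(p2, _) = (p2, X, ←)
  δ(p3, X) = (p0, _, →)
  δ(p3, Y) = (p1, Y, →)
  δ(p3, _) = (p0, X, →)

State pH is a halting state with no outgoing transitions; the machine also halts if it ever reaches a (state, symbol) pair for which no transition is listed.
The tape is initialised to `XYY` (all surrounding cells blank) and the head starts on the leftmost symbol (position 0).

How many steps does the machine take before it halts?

p0 | [X]YY____   read X → write X, move →, go to p1
p1 | X[Y]Y____   read Y → write X, move →, go to p2
p2 | XX[Y]____   read Y → write X, move →, go to p1
p1 | XXX[_]___   read _ → write X, move →, go to p3
p3 | XXXX[_]__   read _ → write X, move →, go to p0
p0 | XXXXX[_]_   read _ → write X, move ←, go to p0
p0 | XXXX[X]X_   read X → write X, move →, go to p1
p1 | XXXXX[X]_   read X → write Y, move ←, go to p0
p0 | XXXX[X]Y_   read X → write X, move →, go to p1
p1 | XXXXX[Y]_   read Y → write X, move →, go to p2
p2 | XXXXXX[_]   read _ → write X, move ←, go to p2
p2 | XXXXX[X]X   read X → write Y, move →, go to pH
pH | XXXXXY[X]
M halts after 12 transitions.

12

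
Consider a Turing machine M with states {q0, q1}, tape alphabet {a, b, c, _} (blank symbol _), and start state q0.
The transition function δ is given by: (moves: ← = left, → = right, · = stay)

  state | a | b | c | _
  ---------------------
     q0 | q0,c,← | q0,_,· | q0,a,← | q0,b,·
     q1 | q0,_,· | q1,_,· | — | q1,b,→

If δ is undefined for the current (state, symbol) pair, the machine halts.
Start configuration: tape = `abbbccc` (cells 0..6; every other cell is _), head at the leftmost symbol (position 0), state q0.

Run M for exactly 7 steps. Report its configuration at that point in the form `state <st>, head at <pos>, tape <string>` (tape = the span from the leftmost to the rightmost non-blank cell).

state q0, head at -1, tape cbbbccc

q0 | _[a]bbbccc   read a → write c, move ←, go to q0
q0 | [_]cbbbccc   read _ → write b, move ·, go to q0
q0 | [b]cbbbccc   read b → write _, move ·, go to q0
q0 | [_]cbbbccc   read _ → write b, move ·, go to q0
q0 | [b]cbbbccc   read b → write _, move ·, go to q0
q0 | [_]cbbbccc   read _ → write b, move ·, go to q0
q0 | [b]cbbbccc   read b → write _, move ·, go to q0
q0 | [_]cbbbccc
After 7 steps: state q0, head at -1, tape cbbbccc.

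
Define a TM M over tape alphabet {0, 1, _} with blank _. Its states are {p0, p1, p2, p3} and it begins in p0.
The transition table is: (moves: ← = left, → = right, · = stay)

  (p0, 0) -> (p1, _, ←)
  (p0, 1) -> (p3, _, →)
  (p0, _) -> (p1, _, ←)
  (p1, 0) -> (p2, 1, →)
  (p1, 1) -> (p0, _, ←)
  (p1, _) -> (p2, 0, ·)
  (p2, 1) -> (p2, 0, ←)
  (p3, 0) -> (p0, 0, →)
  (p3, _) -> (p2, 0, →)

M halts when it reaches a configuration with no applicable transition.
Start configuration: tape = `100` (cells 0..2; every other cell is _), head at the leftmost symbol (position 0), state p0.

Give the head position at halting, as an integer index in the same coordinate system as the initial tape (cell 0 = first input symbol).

p0 | [1]00   read 1 → write _, move →, go to p3
p3 | _[0]0   read 0 → write 0, move →, go to p0
p0 | _0[0]   read 0 → write _, move ←, go to p1
p1 | _[0]_   read 0 → write 1, move →, go to p2
p2 | _1[_]
At halt the head is at cell 2.

2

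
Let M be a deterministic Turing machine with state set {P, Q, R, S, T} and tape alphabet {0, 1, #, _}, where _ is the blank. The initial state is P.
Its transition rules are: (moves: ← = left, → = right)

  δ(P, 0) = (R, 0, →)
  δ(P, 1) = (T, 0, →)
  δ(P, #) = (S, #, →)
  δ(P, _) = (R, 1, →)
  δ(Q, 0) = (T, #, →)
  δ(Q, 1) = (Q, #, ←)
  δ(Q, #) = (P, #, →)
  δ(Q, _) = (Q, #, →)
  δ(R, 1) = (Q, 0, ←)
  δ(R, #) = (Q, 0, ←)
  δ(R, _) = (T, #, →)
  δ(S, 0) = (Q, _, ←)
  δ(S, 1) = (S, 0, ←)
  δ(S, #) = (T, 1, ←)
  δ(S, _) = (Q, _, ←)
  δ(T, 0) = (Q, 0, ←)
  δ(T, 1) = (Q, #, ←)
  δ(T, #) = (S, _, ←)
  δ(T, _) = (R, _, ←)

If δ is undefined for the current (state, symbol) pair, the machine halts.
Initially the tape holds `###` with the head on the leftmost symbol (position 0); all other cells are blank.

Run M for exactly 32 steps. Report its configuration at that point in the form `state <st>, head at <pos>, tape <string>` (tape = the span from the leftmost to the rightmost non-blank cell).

state R, head at 0, tape #0##11_1

P | _____[#]##   read # → write #, move →, go to S
S | _____#[#]#   read # → write 1, move ←, go to T
T | _____[#]1#   read # → write _, move ←, go to S
S | ____[_]_1#   read _ → write _, move ←, go to Q
Q | ___[_]__1#   read _ → write #, move →, go to Q
Q | ___#[_]_1#   read _ → write #, move →, go to Q
Q | ___##[_]1#   read _ → write #, move →, go to Q
Q | ___###[1]#   read 1 → write #, move ←, go to Q
Q | ___##[#]##   read # → write #, move →, go to P
P | ___###[#]#   read # → write #, move →, go to S
S | ___####[#]   read # → write 1, move ←, go to T
T | ___###[#]1   read # → write _, move ←, go to S
S | ___##[#]_1   read # → write 1, move ←, go to T
T | ___#[#]1_1   read # → write _, move ←, go to S
S | ___[#]_1_1   read # → write 1, move ←, go to T
T | __[_]1_1_1   read _ → write _, move ←, go to R
R | _[_]_1_1_1   read _ → write #, move →, go to T
T | _#[_]1_1_1   read _ → write _, move ←, go to R
R | _[#]_1_1_1   read # → write 0, move ←, go to Q
Q | [_]0_1_1_1   read _ → write #, move →, go to Q
Q | #[0]_1_1_1   read 0 → write #, move →, go to T
T | ##[_]1_1_1   read _ → write _, move ←, go to R
R | #[#]_1_1_1   read # → write 0, move ←, go to Q
Q | [#]0_1_1_1   read # → write #, move →, go to P
P | #[0]_1_1_1   read 0 → write 0, move →, go to R
R | #0[_]1_1_1   read _ → write #, move →, go to T
T | #0#[1]_1_1   read 1 → write #, move ←, go to Q
Q | #0[#]#_1_1   read # → write #, move →, go to P
P | #0#[#]_1_1   read # → write #, move →, go to S
S | #0##[_]1_1   read _ → write _, move ←, go to Q
Q | #0#[#]_1_1   read # → write #, move →, go to P
P | #0##[_]1_1   read _ → write 1, move →, go to R
R | #0##1[1]_1
After 32 steps: state R, head at 0, tape #0##11_1.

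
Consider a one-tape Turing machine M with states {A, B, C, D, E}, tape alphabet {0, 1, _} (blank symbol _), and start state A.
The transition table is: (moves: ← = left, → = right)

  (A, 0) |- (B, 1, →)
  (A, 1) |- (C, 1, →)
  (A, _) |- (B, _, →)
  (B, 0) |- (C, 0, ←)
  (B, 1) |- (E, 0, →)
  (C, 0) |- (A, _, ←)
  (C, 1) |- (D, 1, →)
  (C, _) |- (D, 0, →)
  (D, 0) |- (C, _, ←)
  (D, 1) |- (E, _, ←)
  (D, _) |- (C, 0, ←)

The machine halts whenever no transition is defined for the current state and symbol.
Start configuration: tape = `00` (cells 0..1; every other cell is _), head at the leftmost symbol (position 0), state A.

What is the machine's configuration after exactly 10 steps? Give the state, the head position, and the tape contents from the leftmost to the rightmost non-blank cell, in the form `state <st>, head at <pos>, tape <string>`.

A | [0]0   read 0 → write 1, move →, go to B
B | 1[0]   read 0 → write 0, move ←, go to C
C | [1]0   read 1 → write 1, move →, go to D
D | 1[0]   read 0 → write _, move ←, go to C
C | [1]_   read 1 → write 1, move →, go to D
D | 1[_]   read _ → write 0, move ←, go to C
C | [1]0   read 1 → write 1, move →, go to D
D | 1[0]   read 0 → write _, move ←, go to C
C | [1]_   read 1 → write 1, move →, go to D
D | 1[_]   read _ → write 0, move ←, go to C
C | [1]0
After 10 steps: state C, head at 0, tape 10.

state C, head at 0, tape 10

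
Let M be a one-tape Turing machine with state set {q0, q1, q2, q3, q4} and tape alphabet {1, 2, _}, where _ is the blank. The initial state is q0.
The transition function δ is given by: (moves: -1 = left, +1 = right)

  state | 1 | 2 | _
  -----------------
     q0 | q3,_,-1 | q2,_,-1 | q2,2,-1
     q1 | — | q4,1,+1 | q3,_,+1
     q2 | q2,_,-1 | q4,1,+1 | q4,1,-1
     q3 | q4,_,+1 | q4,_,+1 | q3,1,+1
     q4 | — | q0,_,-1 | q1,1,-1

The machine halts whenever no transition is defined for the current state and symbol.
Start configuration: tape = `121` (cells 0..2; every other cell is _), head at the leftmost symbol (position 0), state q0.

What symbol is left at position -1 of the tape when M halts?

1

q0 | _[1]21   read 1 → write _, move -1, go to q3
q3 | [_]_21   read _ → write 1, move +1, go to q3
q3 | 1[_]21   read _ → write 1, move +1, go to q3
q3 | 11[2]1   read 2 → write _, move +1, go to q4
q4 | 11_[1]
Cell -1 holds 1 when M halts.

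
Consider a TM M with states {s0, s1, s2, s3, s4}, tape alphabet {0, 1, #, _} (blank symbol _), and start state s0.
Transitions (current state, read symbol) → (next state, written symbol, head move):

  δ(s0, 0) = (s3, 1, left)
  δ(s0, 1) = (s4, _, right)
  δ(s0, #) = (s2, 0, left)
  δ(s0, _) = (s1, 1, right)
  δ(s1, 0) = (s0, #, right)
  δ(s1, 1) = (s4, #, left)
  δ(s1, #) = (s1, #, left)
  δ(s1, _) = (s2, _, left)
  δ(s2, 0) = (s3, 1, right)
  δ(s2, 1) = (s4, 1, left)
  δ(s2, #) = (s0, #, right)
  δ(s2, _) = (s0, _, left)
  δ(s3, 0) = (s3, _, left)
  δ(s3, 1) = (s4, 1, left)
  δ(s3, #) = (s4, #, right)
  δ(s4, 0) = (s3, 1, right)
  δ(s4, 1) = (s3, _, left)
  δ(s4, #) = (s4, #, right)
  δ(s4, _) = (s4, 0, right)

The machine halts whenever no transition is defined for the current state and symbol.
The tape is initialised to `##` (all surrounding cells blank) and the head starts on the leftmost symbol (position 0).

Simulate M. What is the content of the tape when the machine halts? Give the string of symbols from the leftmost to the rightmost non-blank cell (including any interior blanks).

s0 | ____[#]#   read # → write 0, move left, go to s2
s2 | ___[_]0#   read _ → write _, move left, go to s0
s0 | __[_]_0#   read _ → write 1, move right, go to s1
s1 | __1[_]0#   read _ → write _, move left, go to s2
s2 | __[1]_0#   read 1 → write 1, move left, go to s4
s4 | _[_]1_0#   read _ → write 0, move right, go to s4
s4 | _0[1]_0#   read 1 → write _, move left, go to s3
s3 | _[0]__0#   read 0 → write _, move left, go to s3
s3 | [_]___0#
The non-blank tape span at halt is 0#.

0#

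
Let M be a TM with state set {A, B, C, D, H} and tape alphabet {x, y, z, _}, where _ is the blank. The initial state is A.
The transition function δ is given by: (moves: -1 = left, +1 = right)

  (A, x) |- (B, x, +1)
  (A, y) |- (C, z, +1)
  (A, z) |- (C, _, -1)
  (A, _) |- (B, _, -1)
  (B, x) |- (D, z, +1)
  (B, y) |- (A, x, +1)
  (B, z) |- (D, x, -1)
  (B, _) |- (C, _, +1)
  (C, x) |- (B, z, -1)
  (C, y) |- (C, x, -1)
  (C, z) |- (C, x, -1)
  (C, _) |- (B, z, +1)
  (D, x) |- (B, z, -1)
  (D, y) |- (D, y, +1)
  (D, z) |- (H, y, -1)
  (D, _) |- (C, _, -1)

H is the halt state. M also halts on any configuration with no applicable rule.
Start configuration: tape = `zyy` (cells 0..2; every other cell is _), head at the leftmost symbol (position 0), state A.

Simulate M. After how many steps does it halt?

A | ___[z]yy_   read z → write _, move -1, go to C
C | __[_]_yy_   read _ → write z, move +1, go to B
B | __z[_]yy_   read _ → write _, move +1, go to C
C | __z_[y]y_   read y → write x, move -1, go to C
C | __z[_]xy_   read _ → write z, move +1, go to B
B | __zz[x]y_   read x → write z, move +1, go to D
D | __zzz[y]_   read y → write y, move +1, go to D
D | __zzzy[_]   read _ → write _, move -1, go to C
C | __zzz[y]_   read y → write x, move -1, go to C
C | __zz[z]x_   read z → write x, move -1, go to C
C | __z[z]xx_   read z → write x, move -1, go to C
C | __[z]xxx_   read z → write x, move -1, go to C
C | _[_]xxxx_   read _ → write z, move +1, go to B
B | _z[x]xxx_   read x → write z, move +1, go to D
D | _zz[x]xx_   read x → write z, move -1, go to B
B | _z[z]zxx_   read z → write x, move -1, go to D
D | _[z]xzxx_   read z → write y, move -1, go to H
H | [_]yxzxx_
M halts after 17 transitions.

17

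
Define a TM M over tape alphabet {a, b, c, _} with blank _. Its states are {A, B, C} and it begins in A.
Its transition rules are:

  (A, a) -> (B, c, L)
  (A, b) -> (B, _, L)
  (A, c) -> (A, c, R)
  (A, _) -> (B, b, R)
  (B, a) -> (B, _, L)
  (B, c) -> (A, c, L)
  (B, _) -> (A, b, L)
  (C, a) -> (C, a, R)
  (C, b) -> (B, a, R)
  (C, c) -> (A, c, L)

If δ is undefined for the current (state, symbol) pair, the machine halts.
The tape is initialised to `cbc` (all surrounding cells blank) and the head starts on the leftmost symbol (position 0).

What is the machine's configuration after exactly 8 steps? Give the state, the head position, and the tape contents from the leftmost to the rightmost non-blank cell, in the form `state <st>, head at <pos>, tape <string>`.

state B, head at -2, tape bb_c_c

A | ___[c]bc   read c → write c, move R, go to A
A | ___c[b]c   read b → write _, move L, go to B
B | ___[c]_c   read c → write c, move L, go to A
A | __[_]c_c   read _ → write b, move R, go to B
B | __b[c]_c   read c → write c, move L, go to A
A | __[b]c_c   read b → write _, move L, go to B
B | _[_]_c_c   read _ → write b, move L, go to A
A | [_]b_c_c   read _ → write b, move R, go to B
B | b[b]_c_c
After 8 steps: state B, head at -2, tape bb_c_c.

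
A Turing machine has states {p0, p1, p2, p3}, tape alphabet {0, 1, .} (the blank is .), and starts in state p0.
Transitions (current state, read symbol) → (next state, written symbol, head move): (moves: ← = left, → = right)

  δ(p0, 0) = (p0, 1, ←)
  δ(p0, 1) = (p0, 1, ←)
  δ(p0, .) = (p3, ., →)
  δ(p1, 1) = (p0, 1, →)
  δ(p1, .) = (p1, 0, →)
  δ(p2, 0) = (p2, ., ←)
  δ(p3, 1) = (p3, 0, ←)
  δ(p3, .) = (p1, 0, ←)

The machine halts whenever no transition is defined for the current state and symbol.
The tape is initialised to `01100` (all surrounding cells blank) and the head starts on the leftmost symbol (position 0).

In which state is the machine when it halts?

p1

p0 | ..[0]1100   read 0 → write 1, move ←, go to p0
p0 | .[.]11100   read . → write ., move →, go to p3
p3 | ..[1]1100   read 1 → write 0, move ←, go to p3
p3 | .[.]01100   read . → write 0, move ←, go to p1
p1 | [.]001100   read . → write 0, move →, go to p1
p1 | 0[0]01100
No transition is defined for (p1, 0); M halts in state p1.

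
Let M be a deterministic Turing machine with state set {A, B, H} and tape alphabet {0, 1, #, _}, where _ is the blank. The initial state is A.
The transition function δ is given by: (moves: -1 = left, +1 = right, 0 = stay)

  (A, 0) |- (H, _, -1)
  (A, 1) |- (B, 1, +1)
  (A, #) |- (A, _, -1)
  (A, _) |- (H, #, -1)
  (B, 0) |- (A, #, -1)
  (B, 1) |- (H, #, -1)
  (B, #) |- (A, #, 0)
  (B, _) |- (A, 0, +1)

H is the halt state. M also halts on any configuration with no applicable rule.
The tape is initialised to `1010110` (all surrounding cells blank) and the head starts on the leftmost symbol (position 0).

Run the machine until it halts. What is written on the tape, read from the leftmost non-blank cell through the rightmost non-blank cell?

10101#0

state=A head=0 tape=[1]010110   (A,1)→(B,1,+1)
state=B head=1 tape=1[0]10110   (B,0)→(A,#,-1)
state=A head=0 tape=[1]#10110   (A,1)→(B,1,+1)
state=B head=1 tape=1[#]10110   (B,#)→(A,#,0)
state=A head=1 tape=1[#]10110   (A,#)→(A,_,-1)
state=A head=0 tape=[1]_10110   (A,1)→(B,1,+1)
state=B head=1 tape=1[_]10110   (B,_)→(A,0,+1)
state=A head=2 tape=10[1]0110   (A,1)→(B,1,+1)
state=B head=3 tape=101[0]110   (B,0)→(A,#,-1)
state=A head=2 tape=10[1]#110   (A,1)→(B,1,+1)
state=B head=3 tape=101[#]110   (B,#)→(A,#,0)
state=A head=3 tape=101[#]110   (A,#)→(A,_,-1)
state=A head=2 tape=10[1]_110   (A,1)→(B,1,+1)
state=B head=3 tape=101[_]110   (B,_)→(A,0,+1)
state=A head=4 tape=1010[1]10   (A,1)→(B,1,+1)
state=B head=5 tape=10101[1]0   (B,1)→(H,#,-1)
state=H head=4 tape=1010[1]#0
The non-blank tape span at halt is 10101#0.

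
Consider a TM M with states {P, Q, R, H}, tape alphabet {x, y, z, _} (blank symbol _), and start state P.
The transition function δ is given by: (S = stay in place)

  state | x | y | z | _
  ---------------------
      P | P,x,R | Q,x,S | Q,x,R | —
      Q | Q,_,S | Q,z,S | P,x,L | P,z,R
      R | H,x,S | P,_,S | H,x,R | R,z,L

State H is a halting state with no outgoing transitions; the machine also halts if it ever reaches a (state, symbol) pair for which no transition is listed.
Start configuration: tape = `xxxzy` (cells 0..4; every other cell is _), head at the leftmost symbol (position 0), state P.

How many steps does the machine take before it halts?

P | [x]xxzy_   read x → write x, move R, go to P
P | x[x]xzy_   read x → write x, move R, go to P
P | xx[x]zy_   read x → write x, move R, go to P
P | xxx[z]y_   read z → write x, move R, go to Q
Q | xxxx[y]_   read y → write z, move S, go to Q
Q | xxxx[z]_   read z → write x, move L, go to P
P | xxx[x]x_   read x → write x, move R, go to P
P | xxxx[x]_   read x → write x, move R, go to P
P | xxxxx[_]
M halts after 8 transitions.

8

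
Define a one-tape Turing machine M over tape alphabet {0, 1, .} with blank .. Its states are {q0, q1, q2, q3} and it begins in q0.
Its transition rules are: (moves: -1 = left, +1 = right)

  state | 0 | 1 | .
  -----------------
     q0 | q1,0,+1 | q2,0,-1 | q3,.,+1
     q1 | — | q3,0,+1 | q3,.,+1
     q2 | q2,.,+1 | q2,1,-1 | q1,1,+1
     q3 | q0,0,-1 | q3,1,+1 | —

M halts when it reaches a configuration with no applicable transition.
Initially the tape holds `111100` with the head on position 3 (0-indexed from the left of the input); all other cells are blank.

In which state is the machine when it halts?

q1

state=q0 head=3 tape=.111[1]00   (q0,1)→(q2,0,-1)
state=q2 head=2 tape=.11[1]000   (q2,1)→(q2,1,-1)
state=q2 head=1 tape=.1[1]1000   (q2,1)→(q2,1,-1)
state=q2 head=0 tape=.[1]11000   (q2,1)→(q2,1,-1)
state=q2 head=-1 tape=[.]111000   (q2,.)→(q1,1,+1)
state=q1 head=0 tape=1[1]11000   (q1,1)→(q3,0,+1)
state=q3 head=1 tape=10[1]1000   (q3,1)→(q3,1,+1)
state=q3 head=2 tape=101[1]000   (q3,1)→(q3,1,+1)
state=q3 head=3 tape=1011[0]00   (q3,0)→(q0,0,-1)
state=q0 head=2 tape=101[1]000   (q0,1)→(q2,0,-1)
state=q2 head=1 tape=10[1]0000   (q2,1)→(q2,1,-1)
state=q2 head=0 tape=1[0]10000   (q2,0)→(q2,.,+1)
state=q2 head=1 tape=1.[1]0000   (q2,1)→(q2,1,-1)
state=q2 head=0 tape=1[.]10000   (q2,.)→(q1,1,+1)
state=q1 head=1 tape=11[1]0000   (q1,1)→(q3,0,+1)
state=q3 head=2 tape=110[0]000   (q3,0)→(q0,0,-1)
state=q0 head=1 tape=11[0]0000   (q0,0)→(q1,0,+1)
state=q1 head=2 tape=110[0]000
No transition is defined for (q1, 0); M halts in state q1.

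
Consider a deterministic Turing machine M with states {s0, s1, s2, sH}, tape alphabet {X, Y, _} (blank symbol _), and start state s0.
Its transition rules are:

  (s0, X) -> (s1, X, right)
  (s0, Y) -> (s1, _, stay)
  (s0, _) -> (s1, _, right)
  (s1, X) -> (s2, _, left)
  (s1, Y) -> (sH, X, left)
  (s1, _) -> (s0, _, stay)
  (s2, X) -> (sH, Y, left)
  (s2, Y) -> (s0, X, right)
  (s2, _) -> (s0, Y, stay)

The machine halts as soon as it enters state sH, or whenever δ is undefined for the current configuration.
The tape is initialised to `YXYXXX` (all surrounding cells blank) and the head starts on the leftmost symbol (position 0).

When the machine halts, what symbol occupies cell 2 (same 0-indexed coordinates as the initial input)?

s0 | [Y]XYXXX   read Y → write _, move stay, go to s1
s1 | [_]XYXXX   read _ → write _, move stay, go to s0
s0 | [_]XYXXX   read _ → write _, move right, go to s1
s1 | _[X]YXXX   read X → write _, move left, go to s2
s2 | [_]_YXXX   read _ → write Y, move stay, go to s0
s0 | [Y]_YXXX   read Y → write _, move stay, go to s1
s1 | [_]_YXXX   read _ → write _, move stay, go to s0
s0 | [_]_YXXX   read _ → write _, move right, go to s1
s1 | _[_]YXXX   read _ → write _, move stay, go to s0
s0 | _[_]YXXX   read _ → write _, move right, go to s1
s1 | __[Y]XXX   read Y → write X, move left, go to sH
sH | _[_]XXXX
Cell 2 holds X when M halts.

X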